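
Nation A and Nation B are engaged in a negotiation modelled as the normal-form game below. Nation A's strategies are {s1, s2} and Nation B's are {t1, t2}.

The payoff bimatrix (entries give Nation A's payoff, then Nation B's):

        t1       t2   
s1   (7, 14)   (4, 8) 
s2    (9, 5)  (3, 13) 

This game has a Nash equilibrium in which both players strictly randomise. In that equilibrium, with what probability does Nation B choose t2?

Let c be the probability that Nation B plays t1. In a completely mixed equilibrium, Nation A must be indifferent between s1 and s2.
Nation A's expected payoff from s1 is 7c + 4(1−c); from s2 it is 9c + 3(1−c).
Setting these equal: 3c + 4 = 6c + 3, so c = 1/3.
Therefore Nation B plays t2 with probability 1 − 1/3 = 2/3.

2/3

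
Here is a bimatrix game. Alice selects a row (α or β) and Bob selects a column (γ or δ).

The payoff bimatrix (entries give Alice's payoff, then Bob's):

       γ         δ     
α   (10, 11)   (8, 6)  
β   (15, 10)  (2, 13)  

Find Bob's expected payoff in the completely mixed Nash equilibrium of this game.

First find x, the probability Alice plays α, from Bob's indifference between γ and δ: 11x + 10(1−x) = 6x + 13(1−x), giving x = 3/8.
Since Bob is indifferent in equilibrium, Bob's expected payoff equals the payoff from either column against (3/8, 5/8). Using γ: 11(3/8) + 10(5/8) = 83/8.

83/8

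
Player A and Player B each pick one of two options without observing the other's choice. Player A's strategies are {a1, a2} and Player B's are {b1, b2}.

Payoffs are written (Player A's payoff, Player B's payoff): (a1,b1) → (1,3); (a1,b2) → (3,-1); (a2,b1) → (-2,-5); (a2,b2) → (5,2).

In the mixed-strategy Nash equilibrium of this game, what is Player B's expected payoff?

1/11

First find x, the probability Player A plays a1, from Player B's indifference between b1 and b2: 3x − 5(1−x) = −x + 2(1−x), giving x = 7/11.
Since Player B is indifferent in equilibrium, Player B's expected payoff equals the payoff from either column against (7/11, 4/11). Using b1: 3(7/11) − 5(4/11) = 1/11.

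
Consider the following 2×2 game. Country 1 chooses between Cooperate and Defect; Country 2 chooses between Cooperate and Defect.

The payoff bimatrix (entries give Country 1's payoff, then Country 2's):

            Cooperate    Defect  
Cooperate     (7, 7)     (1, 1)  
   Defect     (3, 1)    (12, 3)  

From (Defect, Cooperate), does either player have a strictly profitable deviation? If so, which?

Both

Country 1 at (Defect, Cooperate) earns 3; deviating to Cooperate yields 7 — a strict improvement.
Country 2 earns 1; deviating to Defect yields 3 — a strict improvement.
Both Country 1 and Country 2 have strictly profitable deviations.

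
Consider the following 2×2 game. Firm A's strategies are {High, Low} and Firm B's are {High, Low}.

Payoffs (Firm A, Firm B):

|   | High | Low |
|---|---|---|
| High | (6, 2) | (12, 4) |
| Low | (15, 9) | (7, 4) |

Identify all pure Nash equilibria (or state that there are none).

(High, Low) and (Low, High)

(High, High): Firm A prefers Low (15 > 6); Firm B prefers Low (4 > 2) — not an equilibrium.
(High, Low): Firm A gets 12 ≥ 7 from Low, and Firm B gets 4 ≥ 2 from High — Nash equilibrium.
(Low, High): Firm A gets 15 ≥ 6 from High, and Firm B gets 9 ≥ 4 from Low — Nash equilibrium.
(Low, Low): Firm A prefers High (12 > 7); Firm B prefers High (9 > 4) — not an equilibrium.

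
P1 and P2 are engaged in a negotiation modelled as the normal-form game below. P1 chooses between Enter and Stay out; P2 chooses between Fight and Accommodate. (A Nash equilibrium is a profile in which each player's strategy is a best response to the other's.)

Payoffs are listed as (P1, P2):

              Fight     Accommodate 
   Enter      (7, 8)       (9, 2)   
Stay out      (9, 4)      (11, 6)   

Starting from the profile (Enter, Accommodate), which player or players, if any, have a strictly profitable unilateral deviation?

Both

P1 at (Enter, Accommodate) earns 9; deviating to Stay out yields 11 — a strict improvement.
P2 earns 2; deviating to Fight yields 8 — a strict improvement.
Both P1 and P2 have strictly profitable deviations.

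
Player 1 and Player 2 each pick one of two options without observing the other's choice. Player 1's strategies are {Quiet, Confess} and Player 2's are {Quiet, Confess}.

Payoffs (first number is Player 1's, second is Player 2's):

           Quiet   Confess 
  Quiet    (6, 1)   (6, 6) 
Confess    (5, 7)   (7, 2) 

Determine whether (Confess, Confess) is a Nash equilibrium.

No

At (Confess, Confess), Player 1 earns 7; switching to Quiet would give 6, so Player 1 has no profitable deviation.
Player 2 earns 2; switching to Quiet would give 7, so Player 2 would deviate.
Since at least one player can profitably deviate, this is not a Nash equilibrium.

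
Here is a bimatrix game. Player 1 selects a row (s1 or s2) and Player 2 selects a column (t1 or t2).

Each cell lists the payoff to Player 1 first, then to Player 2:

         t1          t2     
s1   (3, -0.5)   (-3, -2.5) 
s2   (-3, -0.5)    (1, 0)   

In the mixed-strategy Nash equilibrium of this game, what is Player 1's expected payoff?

-3/5

First find y, the probability Player 2 plays t1, from Player 1's indifference between s1 and s2: 3y − 3(1−y) = −3y + (1−y), giving y = 2/5.
Since Player 1 is indifferent in equilibrium, Player 1's expected payoff equals the payoff from either row against (2/5, 3/5). Using s1: 3(2/5) − 3(3/5) = -3/5.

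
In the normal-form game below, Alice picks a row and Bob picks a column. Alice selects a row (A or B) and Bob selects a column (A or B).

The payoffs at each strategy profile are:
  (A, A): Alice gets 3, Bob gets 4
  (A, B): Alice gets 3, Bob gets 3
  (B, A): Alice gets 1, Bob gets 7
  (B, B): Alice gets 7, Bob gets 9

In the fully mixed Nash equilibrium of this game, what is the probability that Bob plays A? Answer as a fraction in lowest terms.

2/3

Let q be the probability that Bob plays A. In a completely mixed equilibrium, Alice must be indifferent between A and B.
Alice's expected payoff from A is 3q + 3(1−q); from B it is q + 7(1−q).
Setting these equal: 3 = −6q + 7, so q = 2/3.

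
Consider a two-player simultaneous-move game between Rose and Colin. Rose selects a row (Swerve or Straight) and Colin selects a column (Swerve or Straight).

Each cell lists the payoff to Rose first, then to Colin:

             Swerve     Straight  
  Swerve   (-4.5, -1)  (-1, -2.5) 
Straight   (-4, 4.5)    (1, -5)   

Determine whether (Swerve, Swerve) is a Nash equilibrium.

No

At (Swerve, Swerve), Rose earns -4.5; switching to Straight would give -4, so Rose would deviate.
Colin earns -1; switching to Straight would give -2.5, so Colin has no profitable deviation.
Since at least one player can profitably deviate, this is not a Nash equilibrium.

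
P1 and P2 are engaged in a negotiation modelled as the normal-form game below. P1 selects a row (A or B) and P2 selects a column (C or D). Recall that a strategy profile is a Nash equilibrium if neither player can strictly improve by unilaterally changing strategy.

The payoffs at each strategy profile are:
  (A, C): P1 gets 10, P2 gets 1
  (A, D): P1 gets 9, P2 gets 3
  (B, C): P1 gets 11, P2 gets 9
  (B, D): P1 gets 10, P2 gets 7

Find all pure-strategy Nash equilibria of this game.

(B, C)

(A, C): P1 prefers B (11 > 10); P2 prefers D (3 > 1) — not an equilibrium.
(A, D): P1 prefers B (10 > 9) — not an equilibrium.
(B, C): P1 gets 11 ≥ 10 from A, and P2 gets 9 ≥ 7 from D — Nash equilibrium.
(B, D): P2 prefers C (9 > 7) — not an equilibrium.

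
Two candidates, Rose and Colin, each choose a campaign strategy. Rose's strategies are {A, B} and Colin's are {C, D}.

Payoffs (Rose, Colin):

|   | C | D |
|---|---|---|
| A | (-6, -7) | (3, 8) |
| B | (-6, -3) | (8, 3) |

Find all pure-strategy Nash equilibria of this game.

(A, C): Colin prefers D (8 > -7) — not an equilibrium.
(A, D): Rose prefers B (8 > 3) — not an equilibrium.
(B, C): Colin prefers D (3 > -3) — not an equilibrium.
(B, D): Rose gets 8 ≥ 3 from A, and Colin gets 3 ≥ -3 from C — Nash equilibrium.

(B, D)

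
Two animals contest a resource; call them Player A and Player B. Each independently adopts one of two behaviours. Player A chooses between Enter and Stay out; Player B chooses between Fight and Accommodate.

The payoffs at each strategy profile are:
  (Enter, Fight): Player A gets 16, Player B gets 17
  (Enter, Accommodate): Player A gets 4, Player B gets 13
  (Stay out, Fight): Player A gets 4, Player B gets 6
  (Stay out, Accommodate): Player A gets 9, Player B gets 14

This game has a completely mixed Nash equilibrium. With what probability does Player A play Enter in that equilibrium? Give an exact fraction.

2/3

Let p be the probability that Player A plays Enter. In a completely mixed equilibrium, Player B must be indifferent between Fight and Accommodate.
Player B's expected payoff from Fight is 17p + 6(1−p); from Accommodate it is 13p + 14(1−p).
Setting these equal: 11p + 6 = −p + 14, so p = 2/3.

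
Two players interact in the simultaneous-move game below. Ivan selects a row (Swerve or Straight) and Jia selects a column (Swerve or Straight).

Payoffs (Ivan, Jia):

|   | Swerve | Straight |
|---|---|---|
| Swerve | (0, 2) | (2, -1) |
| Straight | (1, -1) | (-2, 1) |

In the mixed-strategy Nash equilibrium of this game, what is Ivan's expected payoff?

2/5

First find q, the probability Jia plays Swerve, from Ivan's indifference between Swerve and Straight: 2(1−q) = q − 2(1−q), giving q = 4/5.
Since Ivan is indifferent in equilibrium, Ivan's expected payoff equals the payoff from either row against (4/5, 1/5). Using Swerve: 2(1/5) = 2/5.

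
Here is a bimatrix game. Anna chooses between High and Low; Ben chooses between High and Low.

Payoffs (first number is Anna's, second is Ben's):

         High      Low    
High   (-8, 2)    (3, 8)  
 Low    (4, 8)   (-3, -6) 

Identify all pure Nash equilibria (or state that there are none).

(High, Low) and (Low, High)

(High, High): Anna prefers Low (4 > -8); Ben prefers Low (8 > 2) — not an equilibrium.
(High, Low): Anna gets 3 ≥ -3 from Low, and Ben gets 8 ≥ 2 from High — Nash equilibrium.
(Low, High): Anna gets 4 ≥ -8 from High, and Ben gets 8 ≥ -6 from Low — Nash equilibrium.
(Low, Low): Anna prefers High (3 > -3); Ben prefers High (8 > -6) — not an equilibrium.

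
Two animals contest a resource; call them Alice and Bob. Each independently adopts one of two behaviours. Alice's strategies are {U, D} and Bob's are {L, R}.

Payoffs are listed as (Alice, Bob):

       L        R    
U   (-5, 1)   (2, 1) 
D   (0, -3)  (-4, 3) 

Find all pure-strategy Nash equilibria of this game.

(U, R)

(U, L): Alice prefers D (0 > -5) — not an equilibrium.
(U, R): Alice gets 2 ≥ -4 from D, and Bob gets 1 ≥ 1 from L — Nash equilibrium.
(D, L): Bob prefers R (3 > -3) — not an equilibrium.
(D, R): Alice prefers U (2 > -4) — not an equilibrium.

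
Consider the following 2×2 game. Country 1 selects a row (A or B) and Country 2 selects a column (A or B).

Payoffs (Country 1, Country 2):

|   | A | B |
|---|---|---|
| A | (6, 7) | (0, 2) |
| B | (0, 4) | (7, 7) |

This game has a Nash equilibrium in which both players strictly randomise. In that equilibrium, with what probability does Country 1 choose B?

5/8

Let r be the probability that Country 1 plays A. In a completely mixed equilibrium, Country 2 must be indifferent between A and B.
Country 2's expected payoff from A is 7r + 4(1−r); from B it is 2r + 7(1−r).
Setting these equal: 3r + 4 = −5r + 7, so r = 3/8.
Therefore Country 1 plays B with probability 1 − 3/8 = 5/8.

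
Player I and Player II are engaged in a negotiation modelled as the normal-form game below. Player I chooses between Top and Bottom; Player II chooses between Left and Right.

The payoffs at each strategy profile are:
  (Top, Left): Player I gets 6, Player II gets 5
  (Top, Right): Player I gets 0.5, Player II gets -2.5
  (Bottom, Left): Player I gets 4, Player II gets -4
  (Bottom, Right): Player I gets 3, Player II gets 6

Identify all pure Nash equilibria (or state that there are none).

(Top, Left) and (Bottom, Right)

(Top, Left): Player I gets 6 ≥ 4 from Bottom, and Player II gets 5 ≥ -2.5 from Right — Nash equilibrium.
(Top, Right): Player I prefers Bottom (3 > 0.5); Player II prefers Left (5 > -2.5) — not an equilibrium.
(Bottom, Left): Player I prefers Top (6 > 4); Player II prefers Right (6 > -4) — not an equilibrium.
(Bottom, Right): Player I gets 3 ≥ 0.5 from Top, and Player II gets 6 ≥ -4 from Left — Nash equilibrium.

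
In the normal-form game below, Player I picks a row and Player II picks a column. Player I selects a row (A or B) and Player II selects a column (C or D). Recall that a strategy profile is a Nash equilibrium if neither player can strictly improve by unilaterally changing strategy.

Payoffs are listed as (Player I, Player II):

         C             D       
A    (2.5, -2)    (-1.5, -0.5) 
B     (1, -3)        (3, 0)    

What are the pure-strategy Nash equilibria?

(B, D)

(A, C): Player II prefers D (-0.5 > -2) — not an equilibrium.
(A, D): Player I prefers B (3 > -1.5) — not an equilibrium.
(B, C): Player I prefers A (2.5 > 1); Player II prefers D (0 > -3) — not an equilibrium.
(B, D): Player I gets 3 ≥ -1.5 from A, and Player II gets 0 ≥ -3 from C — Nash equilibrium.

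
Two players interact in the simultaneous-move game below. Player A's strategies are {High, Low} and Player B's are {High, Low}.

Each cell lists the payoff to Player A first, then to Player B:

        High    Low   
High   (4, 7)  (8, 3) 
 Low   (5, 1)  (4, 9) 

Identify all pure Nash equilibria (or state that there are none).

(High, High): Player A prefers Low (5 > 4) — not an equilibrium.
(High, Low): Player B prefers High (7 > 3) — not an equilibrium.
(Low, High): Player B prefers Low (9 > 1) — not an equilibrium.
(Low, Low): Player A prefers High (8 > 4) — not an equilibrium.

none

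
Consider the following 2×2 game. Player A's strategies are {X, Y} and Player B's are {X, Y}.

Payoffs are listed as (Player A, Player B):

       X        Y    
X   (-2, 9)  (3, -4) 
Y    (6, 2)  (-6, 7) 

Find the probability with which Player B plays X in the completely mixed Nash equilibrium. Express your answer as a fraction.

Let q be the probability that Player B plays X. In a completely mixed equilibrium, Player A must be indifferent between X and Y.
Player A's expected payoff from X is −2q + 3(1−q); from Y it is 6q − 6(1−q).
Setting these equal: −5q + 3 = 12q − 6, so q = 9/17.

9/17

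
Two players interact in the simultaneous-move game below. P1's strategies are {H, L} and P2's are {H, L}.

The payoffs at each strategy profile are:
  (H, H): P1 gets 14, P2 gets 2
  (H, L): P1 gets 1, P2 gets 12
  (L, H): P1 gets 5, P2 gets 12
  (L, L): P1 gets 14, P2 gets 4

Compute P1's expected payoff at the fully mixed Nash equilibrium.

First find y, the probability P2 plays H, from P1's indifference between H and L: 14y + (1−y) = 5y + 14(1−y), giving y = 13/22.
Since P1 is indifferent in equilibrium, P1's expected payoff equals the payoff from either row against (13/22, 9/22). Using H: 14(13/22) + (9/22) = 191/22.

191/22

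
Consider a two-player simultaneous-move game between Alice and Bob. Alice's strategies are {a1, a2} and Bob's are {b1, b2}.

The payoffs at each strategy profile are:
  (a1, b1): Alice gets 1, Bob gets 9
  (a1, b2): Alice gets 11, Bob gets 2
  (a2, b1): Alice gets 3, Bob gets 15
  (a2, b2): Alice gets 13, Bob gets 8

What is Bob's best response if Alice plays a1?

b1

Against a1, Bob earns 9 from b1 and 2 from b2.
So b1 is the best response.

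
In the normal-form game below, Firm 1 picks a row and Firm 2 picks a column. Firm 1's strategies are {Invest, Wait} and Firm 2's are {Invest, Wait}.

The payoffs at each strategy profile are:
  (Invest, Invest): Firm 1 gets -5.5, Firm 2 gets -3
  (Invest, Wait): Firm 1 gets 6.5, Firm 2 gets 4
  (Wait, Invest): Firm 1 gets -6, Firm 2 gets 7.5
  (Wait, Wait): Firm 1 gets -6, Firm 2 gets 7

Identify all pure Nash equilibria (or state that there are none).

(Invest, Wait)

(Invest, Invest): Firm 2 prefers Wait (4 > -3) — not an equilibrium.
(Invest, Wait): Firm 1 gets 6.5 ≥ -6 from Wait, and Firm 2 gets 4 ≥ -3 from Invest — Nash equilibrium.
(Wait, Invest): Firm 1 prefers Invest (-5.5 > -6) — not an equilibrium.
(Wait, Wait): Firm 1 prefers Invest (6.5 > -6); Firm 2 prefers Invest (7.5 > 7) — not an equilibrium.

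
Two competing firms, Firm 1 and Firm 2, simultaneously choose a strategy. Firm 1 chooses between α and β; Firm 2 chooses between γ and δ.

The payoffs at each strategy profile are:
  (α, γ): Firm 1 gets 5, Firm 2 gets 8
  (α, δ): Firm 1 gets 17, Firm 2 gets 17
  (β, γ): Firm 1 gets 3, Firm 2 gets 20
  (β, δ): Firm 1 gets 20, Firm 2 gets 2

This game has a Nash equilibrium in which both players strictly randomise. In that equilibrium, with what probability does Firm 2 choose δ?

2/5

Let y be the probability that Firm 2 plays γ. In a completely mixed equilibrium, Firm 1 must be indifferent between α and β.
Firm 1's expected payoff from α is 5y + 17(1−y); from β it is 3y + 20(1−y).
Setting these equal: −12y + 17 = −17y + 20, so y = 3/5.
Therefore Firm 2 plays δ with probability 1 − 3/5 = 2/5.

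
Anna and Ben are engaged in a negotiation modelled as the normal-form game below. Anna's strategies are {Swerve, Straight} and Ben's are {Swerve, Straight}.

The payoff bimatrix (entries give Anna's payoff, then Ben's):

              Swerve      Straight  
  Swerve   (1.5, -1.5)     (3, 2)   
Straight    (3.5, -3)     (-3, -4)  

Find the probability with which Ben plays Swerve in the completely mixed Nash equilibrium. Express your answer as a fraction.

3/4

Let q be the probability that Ben plays Swerve. In a completely mixed equilibrium, Anna must be indifferent between Swerve and Straight.
Anna's expected payoff from Swerve is 1.5q + 3(1−q); from Straight it is 3.5q − 3(1−q).
Setting these equal: −1.5q + 3 = 6.5q − 3, so q = 3/4.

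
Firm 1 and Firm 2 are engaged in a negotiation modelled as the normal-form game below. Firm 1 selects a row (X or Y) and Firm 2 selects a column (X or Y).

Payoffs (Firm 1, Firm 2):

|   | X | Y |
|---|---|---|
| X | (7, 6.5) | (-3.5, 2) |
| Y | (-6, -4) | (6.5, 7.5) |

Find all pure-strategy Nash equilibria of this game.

(X, X): Firm 1 gets 7 ≥ -6 from Y, and Firm 2 gets 6.5 ≥ 2 from Y — Nash equilibrium.
(X, Y): Firm 1 prefers Y (6.5 > -3.5); Firm 2 prefers X (6.5 > 2) — not an equilibrium.
(Y, X): Firm 1 prefers X (7 > -6); Firm 2 prefers Y (7.5 > -4) — not an equilibrium.
(Y, Y): Firm 1 gets 6.5 ≥ -3.5 from X, and Firm 2 gets 7.5 ≥ -4 from X — Nash equilibrium.

(X, X) and (Y, Y)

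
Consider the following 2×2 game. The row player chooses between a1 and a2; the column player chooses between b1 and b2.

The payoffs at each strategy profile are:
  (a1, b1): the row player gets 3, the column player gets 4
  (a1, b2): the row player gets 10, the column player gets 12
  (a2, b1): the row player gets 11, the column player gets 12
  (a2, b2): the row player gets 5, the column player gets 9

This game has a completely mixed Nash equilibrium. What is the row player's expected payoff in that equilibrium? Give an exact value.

95/13

First find q, the probability the column player plays b1, from the row player's indifference between a1 and a2: 3q + 10(1−q) = 11q + 5(1−q), giving q = 5/13.
Since the row player is indifferent in equilibrium, the row player's expected payoff equals the payoff from either row against (5/13, 8/13). Using a1: 3(5/13) + 10(8/13) = 95/13.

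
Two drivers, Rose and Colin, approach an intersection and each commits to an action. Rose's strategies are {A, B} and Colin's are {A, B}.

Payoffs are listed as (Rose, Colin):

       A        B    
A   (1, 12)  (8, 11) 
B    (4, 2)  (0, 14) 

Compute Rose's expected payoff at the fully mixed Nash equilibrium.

First find q, the probability Colin plays A, from Rose's indifference between A and B: q + 8(1−q) = 4q, giving q = 8/11.
Since Rose is indifferent in equilibrium, Rose's expected payoff equals the payoff from either row against (8/11, 3/11). Using A: (8/11) + 8(3/11) = 32/11.

32/11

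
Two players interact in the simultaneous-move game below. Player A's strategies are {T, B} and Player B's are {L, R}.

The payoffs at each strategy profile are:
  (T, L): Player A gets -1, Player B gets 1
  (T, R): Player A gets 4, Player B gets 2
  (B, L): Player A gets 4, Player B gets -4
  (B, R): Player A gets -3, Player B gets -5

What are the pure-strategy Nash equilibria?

(T, R) and (B, L)

(T, L): Player A prefers B (4 > -1); Player B prefers R (2 > 1) — not an equilibrium.
(T, R): Player A gets 4 ≥ -3 from B, and Player B gets 2 ≥ 1 from L — Nash equilibrium.
(B, L): Player A gets 4 ≥ -1 from T, and Player B gets -4 ≥ -5 from R — Nash equilibrium.
(B, R): Player A prefers T (4 > -3); Player B prefers L (-4 > -5) — not an equilibrium.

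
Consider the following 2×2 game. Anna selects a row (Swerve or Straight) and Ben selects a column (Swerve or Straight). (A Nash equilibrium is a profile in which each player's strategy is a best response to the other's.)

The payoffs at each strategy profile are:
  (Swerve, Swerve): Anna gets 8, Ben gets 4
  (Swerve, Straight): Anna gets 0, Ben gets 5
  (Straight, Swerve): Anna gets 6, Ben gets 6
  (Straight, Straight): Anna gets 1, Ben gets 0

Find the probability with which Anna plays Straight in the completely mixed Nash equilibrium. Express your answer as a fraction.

1/7

Let r be the probability that Anna plays Swerve. In a completely mixed equilibrium, Ben must be indifferent between Swerve and Straight.
Ben's expected payoff from Swerve is 4r + 6(1−r); from Straight it is 5r.
Setting these equal: −2r + 6 = 5r, so r = 6/7.
Therefore Anna plays Straight with probability 1 − 6/7 = 1/7.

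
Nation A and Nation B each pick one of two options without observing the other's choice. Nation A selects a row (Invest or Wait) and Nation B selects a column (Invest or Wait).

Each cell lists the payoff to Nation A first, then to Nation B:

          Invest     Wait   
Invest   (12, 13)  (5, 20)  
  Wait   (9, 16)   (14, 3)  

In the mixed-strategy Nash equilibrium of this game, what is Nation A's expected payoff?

First find y, the probability Nation B plays Invest, from Nation A's indifference between Invest and Wait: 12y + 5(1−y) = 9y + 14(1−y), giving y = 3/4.
Since Nation A is indifferent in equilibrium, Nation A's expected payoff equals the payoff from either row against (3/4, 1/4). Using Invest: 12(3/4) + 5(1/4) = 41/4.

41/4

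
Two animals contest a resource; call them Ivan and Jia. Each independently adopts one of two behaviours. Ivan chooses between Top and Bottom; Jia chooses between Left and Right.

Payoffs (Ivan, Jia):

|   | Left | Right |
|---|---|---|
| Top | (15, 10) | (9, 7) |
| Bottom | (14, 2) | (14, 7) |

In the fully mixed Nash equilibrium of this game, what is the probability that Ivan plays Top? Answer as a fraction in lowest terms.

Let p be the probability that Ivan plays Top. In a completely mixed equilibrium, Jia must be indifferent between Left and Right.
Jia's expected payoff from Left is 10p + 2(1−p); from Right it is 7p + 7(1−p).
Setting these equal: 8p + 2 = 7, so p = 5/8.

5/8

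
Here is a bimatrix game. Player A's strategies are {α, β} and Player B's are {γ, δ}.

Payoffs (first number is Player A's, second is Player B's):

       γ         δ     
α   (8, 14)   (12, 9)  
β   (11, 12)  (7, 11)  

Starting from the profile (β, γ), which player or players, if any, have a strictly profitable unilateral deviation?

Neither

Player A at (β, γ) earns 11; deviating to α yields 8 — not better.
Player B earns 12; deviating to δ yields 11 — not better.
Neither player can strictly improve; the profile is a Nash equilibrium.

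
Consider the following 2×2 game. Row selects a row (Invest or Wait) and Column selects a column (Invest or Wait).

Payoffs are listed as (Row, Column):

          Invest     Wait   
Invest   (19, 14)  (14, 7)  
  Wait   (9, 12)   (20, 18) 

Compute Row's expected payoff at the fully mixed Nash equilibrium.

127/8

First find q, the probability Column plays Invest, from Row's indifference between Invest and Wait: 19q + 14(1−q) = 9q + 20(1−q), giving q = 3/8.
Since Row is indifferent in equilibrium, Row's expected payoff equals the payoff from either row against (3/8, 5/8). Using Invest: 19(3/8) + 14(5/8) = 127/8.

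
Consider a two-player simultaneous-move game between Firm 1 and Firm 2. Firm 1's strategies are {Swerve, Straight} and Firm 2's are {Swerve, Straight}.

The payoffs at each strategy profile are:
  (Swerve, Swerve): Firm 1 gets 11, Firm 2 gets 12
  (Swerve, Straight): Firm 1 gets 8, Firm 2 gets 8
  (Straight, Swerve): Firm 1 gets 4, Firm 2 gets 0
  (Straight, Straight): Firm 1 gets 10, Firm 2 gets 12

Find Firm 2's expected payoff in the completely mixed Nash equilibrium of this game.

9

First find x, the probability Firm 1 plays Swerve, from Firm 2's indifference between Swerve and Straight: 12x = 8x + 12(1−x), giving x = 3/4.
Since Firm 2 is indifferent in equilibrium, Firm 2's expected payoff equals the payoff from either column against (3/4, 1/4). Using Swerve: 12(3/4) = 9.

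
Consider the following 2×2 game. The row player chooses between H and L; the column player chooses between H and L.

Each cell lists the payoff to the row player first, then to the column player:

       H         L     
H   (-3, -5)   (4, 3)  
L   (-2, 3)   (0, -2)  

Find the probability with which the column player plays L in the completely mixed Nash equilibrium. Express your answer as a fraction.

1/5

Let q be the probability that the column player plays H. In a completely mixed equilibrium, the row player must be indifferent between H and L.
The row player's expected payoff from H is −3q + 4(1−q); from L it is −2q.
Setting these equal: −7q + 4 = −2q, so q = 4/5.
Therefore the column player plays L with probability 1 − 4/5 = 1/5.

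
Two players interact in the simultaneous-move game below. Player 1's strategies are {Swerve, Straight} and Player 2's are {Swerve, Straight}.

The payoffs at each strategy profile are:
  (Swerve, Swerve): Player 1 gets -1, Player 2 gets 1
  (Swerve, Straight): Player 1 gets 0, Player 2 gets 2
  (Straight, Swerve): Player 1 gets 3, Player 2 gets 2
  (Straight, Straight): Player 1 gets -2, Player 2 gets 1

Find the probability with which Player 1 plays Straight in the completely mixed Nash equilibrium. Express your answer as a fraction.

1/2

Let x be the probability that Player 1 plays Swerve. In a completely mixed equilibrium, Player 2 must be indifferent between Swerve and Straight.
Player 2's expected payoff from Swerve is x + 2(1−x); from Straight it is 2x + (1−x).
Setting these equal: −x + 2 = x + 1, so x = 1/2.
Therefore Player 1 plays Straight with probability 1 − 1/2 = 1/2.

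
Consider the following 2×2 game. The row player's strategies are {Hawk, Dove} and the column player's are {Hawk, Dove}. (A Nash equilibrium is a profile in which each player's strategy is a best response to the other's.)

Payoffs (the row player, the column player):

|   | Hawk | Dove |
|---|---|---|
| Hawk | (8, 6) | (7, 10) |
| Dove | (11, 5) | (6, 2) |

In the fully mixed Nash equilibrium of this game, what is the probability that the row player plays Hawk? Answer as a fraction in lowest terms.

Let x be the probability that the row player plays Hawk. In a completely mixed equilibrium, the column player must be indifferent between Hawk and Dove.
The column player's expected payoff from Hawk is 6x + 5(1−x); from Dove it is 10x + 2(1−x).
Setting these equal: x + 5 = 8x + 2, so x = 3/7.

3/7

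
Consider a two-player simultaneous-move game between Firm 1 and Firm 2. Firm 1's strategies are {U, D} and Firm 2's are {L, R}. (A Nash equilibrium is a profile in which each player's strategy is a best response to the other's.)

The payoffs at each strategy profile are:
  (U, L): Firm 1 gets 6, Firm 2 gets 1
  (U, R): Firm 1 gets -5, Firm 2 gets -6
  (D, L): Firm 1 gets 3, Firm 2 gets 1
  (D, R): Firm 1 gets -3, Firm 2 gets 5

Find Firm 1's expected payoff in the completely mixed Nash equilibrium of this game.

-3/5

First find q, the probability Firm 2 plays L, from Firm 1's indifference between U and D: 6q − 5(1−q) = 3q − 3(1−q), giving q = 2/5.
Since Firm 1 is indifferent in equilibrium, Firm 1's expected payoff equals the payoff from either row against (2/5, 3/5). Using U: 6(2/5) − 5(3/5) = -3/5.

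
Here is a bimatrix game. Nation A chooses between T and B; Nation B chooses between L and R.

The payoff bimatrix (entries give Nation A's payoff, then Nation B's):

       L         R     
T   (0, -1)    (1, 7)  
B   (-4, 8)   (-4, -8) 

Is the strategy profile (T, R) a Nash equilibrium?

Yes

At (T, R), Nation A earns 1; switching to B would give -4, so Nation A has no profitable deviation.
Nation B earns 7; switching to L would give -1, so Nation B has no profitable deviation.
Neither player can gain by a unilateral deviation, so this profile is a Nash equilibrium.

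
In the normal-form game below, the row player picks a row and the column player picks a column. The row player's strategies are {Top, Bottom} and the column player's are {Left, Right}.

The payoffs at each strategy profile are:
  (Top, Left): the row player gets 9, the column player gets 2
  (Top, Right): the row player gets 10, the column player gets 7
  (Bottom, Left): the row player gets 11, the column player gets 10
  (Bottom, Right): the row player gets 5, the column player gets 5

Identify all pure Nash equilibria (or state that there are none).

(Top, Left): the row player prefers Bottom (11 > 9); the column player prefers Right (7 > 2) — not an equilibrium.
(Top, Right): the row player gets 10 ≥ 5 from Bottom, and the column player gets 7 ≥ 2 from Left — Nash equilibrium.
(Bottom, Left): the row player gets 11 ≥ 9 from Top, and the column player gets 10 ≥ 5 from Right — Nash equilibrium.
(Bottom, Right): the row player prefers Top (10 > 5); the column player prefers Left (10 > 5) — not an equilibrium.

(Top, Right) and (Bottom, Left)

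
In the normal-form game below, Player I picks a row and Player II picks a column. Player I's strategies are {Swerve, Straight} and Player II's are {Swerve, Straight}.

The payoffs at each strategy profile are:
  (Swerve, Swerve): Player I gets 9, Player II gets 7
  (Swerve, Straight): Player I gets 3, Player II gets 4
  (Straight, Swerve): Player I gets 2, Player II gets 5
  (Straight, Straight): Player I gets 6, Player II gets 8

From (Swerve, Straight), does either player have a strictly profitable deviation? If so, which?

Both

Player I at (Swerve, Straight) earns 3; deviating to Straight yields 6 — a strict improvement.
Player II earns 4; deviating to Swerve yields 7 — a strict improvement.
Both Player I and Player II have strictly profitable deviations.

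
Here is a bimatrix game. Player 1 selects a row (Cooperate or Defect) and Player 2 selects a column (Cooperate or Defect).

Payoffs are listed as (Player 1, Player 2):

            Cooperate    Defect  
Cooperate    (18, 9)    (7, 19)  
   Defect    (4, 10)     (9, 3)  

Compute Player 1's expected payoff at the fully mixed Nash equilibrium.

67/8

First find y, the probability Player 2 plays Cooperate, from Player 1's indifference between Cooperate and Defect: 18y + 7(1−y) = 4y + 9(1−y), giving y = 1/8.
Since Player 1 is indifferent in equilibrium, Player 1's expected payoff equals the payoff from either row against (1/8, 7/8). Using Cooperate: 18(1/8) + 7(7/8) = 67/8.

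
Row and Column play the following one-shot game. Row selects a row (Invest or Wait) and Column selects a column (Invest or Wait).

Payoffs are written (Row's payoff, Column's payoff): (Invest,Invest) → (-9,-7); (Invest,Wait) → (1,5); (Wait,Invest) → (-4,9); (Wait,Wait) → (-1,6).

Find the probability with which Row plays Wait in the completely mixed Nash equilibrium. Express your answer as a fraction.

Let p be the probability that Row plays Invest. In a completely mixed equilibrium, Column must be indifferent between Invest and Wait.
Column's expected payoff from Invest is −7p + 9(1−p); from Wait it is 5p + 6(1−p).
Setting these equal: −16p + 9 = −p + 6, so p = 1/5.
Therefore Row plays Wait with probability 1 − 1/5 = 4/5.

4/5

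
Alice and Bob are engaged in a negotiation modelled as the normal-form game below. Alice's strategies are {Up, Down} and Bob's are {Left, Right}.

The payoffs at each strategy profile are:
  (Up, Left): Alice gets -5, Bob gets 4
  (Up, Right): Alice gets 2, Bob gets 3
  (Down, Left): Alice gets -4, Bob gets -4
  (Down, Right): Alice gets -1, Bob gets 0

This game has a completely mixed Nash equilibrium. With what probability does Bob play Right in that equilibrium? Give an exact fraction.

Let y be the probability that Bob plays Left. In a completely mixed equilibrium, Alice must be indifferent between Up and Down.
Alice's expected payoff from Up is −5y + 2(1−y); from Down it is −4y − (1−y).
Setting these equal: −7y + 2 = −3y − 1, so y = 3/4.
Therefore Bob plays Right with probability 1 − 3/4 = 1/4.

1/4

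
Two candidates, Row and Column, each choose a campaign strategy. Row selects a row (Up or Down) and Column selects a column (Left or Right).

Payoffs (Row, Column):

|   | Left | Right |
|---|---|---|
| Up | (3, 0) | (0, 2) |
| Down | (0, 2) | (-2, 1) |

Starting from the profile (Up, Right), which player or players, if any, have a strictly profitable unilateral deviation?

Row at (Up, Right) earns 0; deviating to Down yields -2 — not better.
Column earns 2; deviating to Left yields 0 — not better.
Neither player can strictly improve; the profile is a Nash equilibrium.

Neither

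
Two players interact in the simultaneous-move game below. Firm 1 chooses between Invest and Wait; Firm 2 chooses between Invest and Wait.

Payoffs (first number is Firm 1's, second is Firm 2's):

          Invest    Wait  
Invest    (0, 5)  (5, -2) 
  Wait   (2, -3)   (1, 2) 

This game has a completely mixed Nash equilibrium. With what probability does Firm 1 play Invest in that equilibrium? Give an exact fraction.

5/12

Let x be the probability that Firm 1 plays Invest. In a completely mixed equilibrium, Firm 2 must be indifferent between Invest and Wait.
Firm 2's expected payoff from Invest is 5x − 3(1−x); from Wait it is −2x + 2(1−x).
Setting these equal: 8x − 3 = −4x + 2, so x = 5/12.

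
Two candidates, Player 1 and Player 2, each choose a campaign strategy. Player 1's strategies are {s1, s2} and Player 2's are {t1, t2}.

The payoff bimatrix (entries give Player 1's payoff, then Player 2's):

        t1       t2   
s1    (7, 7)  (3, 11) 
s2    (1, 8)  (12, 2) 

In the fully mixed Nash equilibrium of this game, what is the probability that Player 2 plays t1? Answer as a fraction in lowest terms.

3/5

Let y be the probability that Player 2 plays t1. In a completely mixed equilibrium, Player 1 must be indifferent between s1 and s2.
Player 1's expected payoff from s1 is 7y + 3(1−y); from s2 it is y + 12(1−y).
Setting these equal: 4y + 3 = −11y + 12, so y = 3/5.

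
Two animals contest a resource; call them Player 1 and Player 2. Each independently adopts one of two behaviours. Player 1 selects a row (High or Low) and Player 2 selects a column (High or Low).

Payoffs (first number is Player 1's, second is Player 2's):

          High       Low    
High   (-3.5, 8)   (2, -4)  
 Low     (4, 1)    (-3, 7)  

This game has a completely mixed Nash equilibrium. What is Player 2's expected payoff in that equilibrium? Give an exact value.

First find p, the probability Player 1 plays High, from Player 2's indifference between High and Low: 8p + (1−p) = −4p + 7(1−p), giving p = 1/3.
Since Player 2 is indifferent in equilibrium, Player 2's expected payoff equals the payoff from either column against (1/3, 2/3). Using High: 8(1/3) + (2/3) = 10/3.

10/3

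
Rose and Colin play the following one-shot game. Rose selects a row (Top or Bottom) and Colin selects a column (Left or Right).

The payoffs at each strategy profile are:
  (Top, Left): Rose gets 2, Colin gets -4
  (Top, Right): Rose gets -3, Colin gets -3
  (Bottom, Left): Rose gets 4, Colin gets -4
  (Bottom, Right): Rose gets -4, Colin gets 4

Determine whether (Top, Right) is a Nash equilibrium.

At (Top, Right), Rose earns -3; switching to Bottom would give -4, so Rose has no profitable deviation.
Colin earns -3; switching to Left would give -4, so Colin has no profitable deviation.
Neither player can gain by a unilateral deviation, so this profile is a Nash equilibrium.

Yes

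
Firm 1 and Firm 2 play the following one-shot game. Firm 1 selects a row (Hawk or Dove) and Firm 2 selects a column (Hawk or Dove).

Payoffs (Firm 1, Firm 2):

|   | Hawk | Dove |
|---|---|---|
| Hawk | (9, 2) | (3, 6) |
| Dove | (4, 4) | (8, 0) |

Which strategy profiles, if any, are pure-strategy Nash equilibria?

(Hawk, Hawk): Firm 2 prefers Dove (6 > 2) — not an equilibrium.
(Hawk, Dove): Firm 1 prefers Dove (8 > 3) — not an equilibrium.
(Dove, Hawk): Firm 1 prefers Hawk (9 > 4) — not an equilibrium.
(Dove, Dove): Firm 2 prefers Hawk (4 > 0) — not an equilibrium.

none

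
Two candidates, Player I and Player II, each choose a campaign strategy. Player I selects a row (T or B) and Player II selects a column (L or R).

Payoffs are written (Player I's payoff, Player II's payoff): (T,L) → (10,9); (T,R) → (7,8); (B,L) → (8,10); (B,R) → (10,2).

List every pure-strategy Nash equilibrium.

(T, L): Player I gets 10 ≥ 8 from B, and Player II gets 9 ≥ 8 from R — Nash equilibrium.
(T, R): Player I prefers B (10 > 7); Player II prefers L (9 > 8) — not an equilibrium.
(B, L): Player I prefers T (10 > 8) — not an equilibrium.
(B, R): Player II prefers L (10 > 2) — not an equilibrium.

(T, L)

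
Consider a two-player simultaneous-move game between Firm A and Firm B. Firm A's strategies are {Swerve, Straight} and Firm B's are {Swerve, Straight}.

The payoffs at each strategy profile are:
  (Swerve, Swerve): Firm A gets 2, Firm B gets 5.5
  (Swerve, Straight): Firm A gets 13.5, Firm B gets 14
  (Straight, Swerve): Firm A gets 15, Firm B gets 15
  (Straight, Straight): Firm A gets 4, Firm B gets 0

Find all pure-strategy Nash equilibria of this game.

(Swerve, Swerve): Firm A prefers Straight (15 > 2); Firm B prefers Straight (14 > 5.5) — not an equilibrium.
(Swerve, Straight): Firm A gets 13.5 ≥ 4 from Straight, and Firm B gets 14 ≥ 5.5 from Swerve — Nash equilibrium.
(Straight, Swerve): Firm A gets 15 ≥ 2 from Swerve, and Firm B gets 15 ≥ 0 from Straight — Nash equilibrium.
(Straight, Straight): Firm A prefers Swerve (13.5 > 4); Firm B prefers Swerve (15 > 0) — not an equilibrium.

(Swerve, Straight) and (Straight, Swerve)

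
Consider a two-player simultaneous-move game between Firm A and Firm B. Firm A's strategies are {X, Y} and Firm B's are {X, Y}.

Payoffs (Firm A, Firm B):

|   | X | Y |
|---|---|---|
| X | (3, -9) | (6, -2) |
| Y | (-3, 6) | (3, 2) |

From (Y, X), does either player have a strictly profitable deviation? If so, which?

Firm A at (Y, X) earns -3; deviating to X yields 3 — a strict improvement.
Firm B earns 6; deviating to Y yields 2 — not better.
Only Firm A has a strictly profitable deviation.

Firm A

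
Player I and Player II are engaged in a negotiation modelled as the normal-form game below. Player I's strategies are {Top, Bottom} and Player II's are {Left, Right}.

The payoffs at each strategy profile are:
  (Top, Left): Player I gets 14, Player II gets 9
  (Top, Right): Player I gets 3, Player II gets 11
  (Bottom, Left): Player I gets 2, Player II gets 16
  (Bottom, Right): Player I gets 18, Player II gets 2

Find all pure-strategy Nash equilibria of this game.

(Top, Left): Player II prefers Right (11 > 9) — not an equilibrium.
(Top, Right): Player I prefers Bottom (18 > 3) — not an equilibrium.
(Bottom, Left): Player I prefers Top (14 > 2) — not an equilibrium.
(Bottom, Right): Player II prefers Left (16 > 2) — not an equilibrium.

none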